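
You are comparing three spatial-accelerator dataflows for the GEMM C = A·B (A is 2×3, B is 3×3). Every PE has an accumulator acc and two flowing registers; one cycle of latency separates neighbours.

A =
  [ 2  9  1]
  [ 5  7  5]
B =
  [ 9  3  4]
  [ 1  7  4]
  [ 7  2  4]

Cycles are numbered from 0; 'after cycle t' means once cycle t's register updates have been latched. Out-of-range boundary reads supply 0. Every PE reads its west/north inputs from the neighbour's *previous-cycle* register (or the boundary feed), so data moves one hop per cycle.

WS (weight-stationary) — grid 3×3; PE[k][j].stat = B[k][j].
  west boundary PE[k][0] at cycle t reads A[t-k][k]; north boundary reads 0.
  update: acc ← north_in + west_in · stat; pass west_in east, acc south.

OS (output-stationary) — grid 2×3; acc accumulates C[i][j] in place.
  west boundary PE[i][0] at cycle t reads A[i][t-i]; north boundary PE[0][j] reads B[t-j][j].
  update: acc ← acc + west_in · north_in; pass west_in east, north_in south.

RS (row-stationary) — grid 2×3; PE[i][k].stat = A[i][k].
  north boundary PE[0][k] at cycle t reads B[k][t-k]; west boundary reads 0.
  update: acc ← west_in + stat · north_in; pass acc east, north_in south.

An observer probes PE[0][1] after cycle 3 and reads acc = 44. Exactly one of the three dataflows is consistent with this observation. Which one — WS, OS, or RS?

dataflow = RS

— WS: 3×3; PE[0][1] trace:
  c0 r0c1: 0 / 0 / 0
  c1 r0c1: 6 / 2 / 6
  c2 r0c1: 15 / 5 / 15
  c3 r0c1: 0 / 0 / 0
— OS: 2×3; PE[0][1] trace:
  c0 r0c1: 0 / 0 / 0
  c1 r0c1: 6 / 2 / 3
  c2 r0c1: 69 / 9 / 7
  c3 r0c1: 71 / 1 / 2
— RS: 2×3; PE[0][1] trace:
  c0 r0c1: 0 / 0 / 0
  c1 r0c1: 27 / 27 / 1
  c2 r0c1: 69 / 69 / 7
  c3 r0c1: 44 / 44 / 4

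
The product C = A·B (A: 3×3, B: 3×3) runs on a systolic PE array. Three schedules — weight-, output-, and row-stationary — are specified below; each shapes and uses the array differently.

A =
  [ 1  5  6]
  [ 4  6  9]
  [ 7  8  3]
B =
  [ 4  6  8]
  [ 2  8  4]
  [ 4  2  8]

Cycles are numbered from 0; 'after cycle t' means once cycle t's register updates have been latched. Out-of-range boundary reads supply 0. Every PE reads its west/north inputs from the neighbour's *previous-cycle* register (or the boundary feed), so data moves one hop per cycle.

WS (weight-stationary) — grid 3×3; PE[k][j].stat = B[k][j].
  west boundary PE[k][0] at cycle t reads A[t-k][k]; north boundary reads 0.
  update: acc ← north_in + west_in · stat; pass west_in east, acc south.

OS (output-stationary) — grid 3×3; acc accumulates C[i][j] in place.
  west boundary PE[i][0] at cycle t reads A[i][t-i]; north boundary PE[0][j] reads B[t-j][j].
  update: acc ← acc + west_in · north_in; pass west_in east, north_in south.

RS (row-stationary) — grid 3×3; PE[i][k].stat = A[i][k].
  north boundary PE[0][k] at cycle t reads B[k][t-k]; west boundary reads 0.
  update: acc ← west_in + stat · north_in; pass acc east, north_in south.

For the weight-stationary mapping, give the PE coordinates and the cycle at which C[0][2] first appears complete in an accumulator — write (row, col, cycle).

(row, col, cycle) = (2, 2, 4)

WS — PE[2][2] is where C[0][2] collects:
  0: (2,2).acc=0  regs=<0,0>
  1: (2,2).acc=0  regs=<0,0>
  2: (2,2).acc=0  regs=<0,0>
  3: (2,2).acc=0  regs=<0,0>
  4: (2,2).acc=76  regs=<6,76>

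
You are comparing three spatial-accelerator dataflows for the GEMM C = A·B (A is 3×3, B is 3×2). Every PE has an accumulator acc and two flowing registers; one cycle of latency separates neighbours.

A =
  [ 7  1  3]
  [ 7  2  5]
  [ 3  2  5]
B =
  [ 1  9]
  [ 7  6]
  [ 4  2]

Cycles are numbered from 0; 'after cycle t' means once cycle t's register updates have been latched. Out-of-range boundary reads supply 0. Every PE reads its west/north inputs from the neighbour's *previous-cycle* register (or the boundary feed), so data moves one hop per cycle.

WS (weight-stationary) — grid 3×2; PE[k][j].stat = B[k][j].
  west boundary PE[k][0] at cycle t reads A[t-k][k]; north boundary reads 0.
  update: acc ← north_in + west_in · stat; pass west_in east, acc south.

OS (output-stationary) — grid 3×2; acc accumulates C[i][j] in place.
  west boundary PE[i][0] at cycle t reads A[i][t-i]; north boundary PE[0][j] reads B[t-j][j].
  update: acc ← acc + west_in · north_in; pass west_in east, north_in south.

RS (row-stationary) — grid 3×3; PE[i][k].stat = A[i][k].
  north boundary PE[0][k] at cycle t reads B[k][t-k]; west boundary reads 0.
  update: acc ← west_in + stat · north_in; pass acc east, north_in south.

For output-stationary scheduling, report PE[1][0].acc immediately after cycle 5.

OS on a 3×2 grid — tracing PE[1][0] and its feeders:
  after 0 — PE[0][0] acc=7, pass-E 7, pass-S 1
  after 0 — PE[1][0] acc=0, pass-E 0, pass-S 0
  after 1 — PE[0][0] acc=14, pass-E 1, pass-S 7
  after 1 — PE[1][0] acc=7, pass-E 7, pass-S 1
  after 2 — PE[0][0] acc=26, pass-E 3, pass-S 4
  after 2 — PE[1][0] acc=21, pass-E 2, pass-S 7
  after 3 — PE[0][0] acc=26, pass-E 0, pass-S 0
  after 3 — PE[1][0] acc=41, pass-E 5, pass-S 4
  after 4 — PE[0][0] acc=26, pass-E 0, pass-S 0
  after 4 — PE[1][0] acc=41, pass-E 0, pass-S 0
  after 5 — PE[0][0] acc=26, pass-E 0, pass-S 0
  after 5 — PE[1][0] acc=41, pass-E 0, pass-S 0

PE[1][0].acc = 41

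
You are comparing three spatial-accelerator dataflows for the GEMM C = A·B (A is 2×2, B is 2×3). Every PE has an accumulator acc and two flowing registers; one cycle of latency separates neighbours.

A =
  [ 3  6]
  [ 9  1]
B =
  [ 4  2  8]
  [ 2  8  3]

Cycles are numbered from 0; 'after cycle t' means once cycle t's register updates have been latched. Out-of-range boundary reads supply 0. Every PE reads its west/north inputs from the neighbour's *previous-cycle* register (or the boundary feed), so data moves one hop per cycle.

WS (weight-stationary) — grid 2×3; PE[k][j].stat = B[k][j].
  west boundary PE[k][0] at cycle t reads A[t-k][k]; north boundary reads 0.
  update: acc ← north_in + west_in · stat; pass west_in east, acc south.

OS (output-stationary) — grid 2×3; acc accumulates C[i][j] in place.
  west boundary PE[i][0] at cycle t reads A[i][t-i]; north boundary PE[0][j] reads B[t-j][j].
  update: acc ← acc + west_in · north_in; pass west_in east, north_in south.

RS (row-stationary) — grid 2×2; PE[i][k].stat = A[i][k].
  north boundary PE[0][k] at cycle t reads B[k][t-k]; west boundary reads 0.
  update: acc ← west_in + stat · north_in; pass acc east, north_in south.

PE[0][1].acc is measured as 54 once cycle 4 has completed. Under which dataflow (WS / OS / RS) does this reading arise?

WS [2×3] PE[0][1] across cycles:
  t=0 PE[0][1]: acc=0 h=0 v=0
  t=1 PE[0][1]: acc=6 h=3 v=6
  t=2 PE[0][1]: acc=18 h=9 v=18
  t=3 PE[0][1]: acc=0 h=0 v=0
  t=4 PE[0][1]: acc=0 h=0 v=0
OS [2×3] PE[0][1] across cycles:
  t=0 PE[0][1]: acc=0 h=0 v=0
  t=1 PE[0][1]: acc=6 h=3 v=2
  t=2 PE[0][1]: acc=54 h=6 v=8
  t=3 PE[0][1]: acc=54 h=0 v=0
  t=4 PE[0][1]: acc=54 h=0 v=0
RS [2×2] PE[0][1] across cycles:
  t=0 PE[0][1]: acc=0 h=0 v=0
  t=1 PE[0][1]: acc=24 h=24 v=2
  t=2 PE[0][1]: acc=54 h=54 v=8
  t=3 PE[0][1]: acc=42 h=42 v=3
  t=4 PE[0][1]: acc=0 h=0 v=0

dataflow = OS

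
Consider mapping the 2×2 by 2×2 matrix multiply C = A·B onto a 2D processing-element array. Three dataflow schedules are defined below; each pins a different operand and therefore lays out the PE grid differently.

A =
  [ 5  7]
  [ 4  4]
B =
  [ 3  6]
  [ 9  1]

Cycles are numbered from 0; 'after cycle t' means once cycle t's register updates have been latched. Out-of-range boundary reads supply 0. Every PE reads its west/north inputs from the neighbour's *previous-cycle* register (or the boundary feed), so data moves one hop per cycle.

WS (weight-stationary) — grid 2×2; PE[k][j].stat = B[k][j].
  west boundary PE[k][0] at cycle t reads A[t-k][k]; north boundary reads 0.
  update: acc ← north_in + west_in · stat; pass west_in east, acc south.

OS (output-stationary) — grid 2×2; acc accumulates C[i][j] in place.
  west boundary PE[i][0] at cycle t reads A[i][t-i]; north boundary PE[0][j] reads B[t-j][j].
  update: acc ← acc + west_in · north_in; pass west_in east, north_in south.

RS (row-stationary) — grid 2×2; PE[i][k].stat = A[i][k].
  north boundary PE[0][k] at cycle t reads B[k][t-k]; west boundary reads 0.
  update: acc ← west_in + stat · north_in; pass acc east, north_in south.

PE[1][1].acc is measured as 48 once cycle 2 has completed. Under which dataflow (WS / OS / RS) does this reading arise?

dataflow = RS

WS (2×2 grid), PE[1][1]:
  @0  [1,1]  acc 0  |  →0  ↓0
  @1  [1,1]  acc 0  |  →0  ↓0
  @2  [1,1]  acc 37  |  →7  ↓37
OS (2×2 grid), PE[1][1]:
  @0  [1,1]  acc 0  |  →0  ↓0
  @1  [1,1]  acc 0  |  →0  ↓0
  @2  [1,1]  acc 24  |  →4  ↓6
RS (2×2 grid), PE[1][1]:
  @0  [1,1]  acc 0  |  →0  ↓0
  @1  [1,1]  acc 0  |  →0  ↓0
  @2  [1,1]  acc 48  |  →48  ↓9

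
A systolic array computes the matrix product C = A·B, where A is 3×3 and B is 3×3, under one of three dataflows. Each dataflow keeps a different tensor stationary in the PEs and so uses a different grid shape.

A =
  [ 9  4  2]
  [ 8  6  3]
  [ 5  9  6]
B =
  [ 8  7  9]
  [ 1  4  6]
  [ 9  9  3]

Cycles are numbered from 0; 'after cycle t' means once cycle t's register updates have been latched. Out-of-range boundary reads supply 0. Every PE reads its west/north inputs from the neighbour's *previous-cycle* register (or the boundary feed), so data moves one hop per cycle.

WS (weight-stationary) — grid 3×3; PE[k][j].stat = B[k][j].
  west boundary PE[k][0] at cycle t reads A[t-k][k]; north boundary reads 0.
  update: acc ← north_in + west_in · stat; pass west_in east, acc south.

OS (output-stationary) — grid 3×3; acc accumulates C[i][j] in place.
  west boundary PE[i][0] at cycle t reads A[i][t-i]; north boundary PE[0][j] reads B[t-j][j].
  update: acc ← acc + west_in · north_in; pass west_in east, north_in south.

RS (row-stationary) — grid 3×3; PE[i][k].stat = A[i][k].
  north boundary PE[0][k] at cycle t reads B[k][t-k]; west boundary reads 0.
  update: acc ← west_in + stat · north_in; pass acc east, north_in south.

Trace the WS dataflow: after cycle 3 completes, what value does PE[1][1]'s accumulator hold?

WS 3×3: PE[1][1] cycle-by-cycle (with neighbour feeds):
  c0 r0c1: 0 / 0 / 0
  c0 r1c0: 0 / 0 / 0
  c0 r1c1: 0 / 0 / 0
  c1 r0c1: 63 / 9 / 63
  c1 r1c0: 76 / 4 / 76
  c1 r1c1: 0 / 0 / 0
  c2 r0c1: 56 / 8 / 56
  c2 r1c0: 70 / 6 / 70
  c2 r1c1: 79 / 4 / 79
  c3 r0c1: 35 / 5 / 35
  c3 r1c0: 49 / 9 / 49
  c3 r1c1: 80 / 6 / 80

PE[1][1].acc = 80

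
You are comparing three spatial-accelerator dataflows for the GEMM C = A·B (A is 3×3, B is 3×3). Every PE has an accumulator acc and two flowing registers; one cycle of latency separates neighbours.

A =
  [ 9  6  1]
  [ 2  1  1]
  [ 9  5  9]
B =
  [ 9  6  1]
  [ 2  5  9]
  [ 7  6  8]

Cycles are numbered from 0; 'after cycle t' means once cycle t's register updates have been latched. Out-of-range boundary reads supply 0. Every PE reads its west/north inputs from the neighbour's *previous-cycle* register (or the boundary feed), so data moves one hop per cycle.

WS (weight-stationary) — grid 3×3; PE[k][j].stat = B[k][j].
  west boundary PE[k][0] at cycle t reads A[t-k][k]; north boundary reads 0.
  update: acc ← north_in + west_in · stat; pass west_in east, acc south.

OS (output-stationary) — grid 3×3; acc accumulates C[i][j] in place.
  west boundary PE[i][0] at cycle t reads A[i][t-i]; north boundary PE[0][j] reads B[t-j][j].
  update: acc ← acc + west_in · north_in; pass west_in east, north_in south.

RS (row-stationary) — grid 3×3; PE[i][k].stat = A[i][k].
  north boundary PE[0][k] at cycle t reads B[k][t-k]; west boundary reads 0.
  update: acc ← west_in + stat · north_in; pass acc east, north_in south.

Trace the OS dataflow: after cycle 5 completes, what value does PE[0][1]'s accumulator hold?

PE[0][1].acc = 90

OS on a 3×3 grid — tracing PE[0][1] and its feeders:
  c0 r0c0: 81 / 9 / 9
  c0 r0c1: 0 / 0 / 0
  c1 r0c0: 93 / 6 / 2
  c1 r0c1: 54 / 9 / 6
  c2 r0c0: 100 / 1 / 7
  c2 r0c1: 84 / 6 / 5
  c3 r0c0: 100 / 0 / 0
  c3 r0c1: 90 / 1 / 6
  c4 r0c0: 100 / 0 / 0
  c4 r0c1: 90 / 0 / 0
  c5 r0c0: 100 / 0 / 0
  c5 r0c1: 90 / 0 / 0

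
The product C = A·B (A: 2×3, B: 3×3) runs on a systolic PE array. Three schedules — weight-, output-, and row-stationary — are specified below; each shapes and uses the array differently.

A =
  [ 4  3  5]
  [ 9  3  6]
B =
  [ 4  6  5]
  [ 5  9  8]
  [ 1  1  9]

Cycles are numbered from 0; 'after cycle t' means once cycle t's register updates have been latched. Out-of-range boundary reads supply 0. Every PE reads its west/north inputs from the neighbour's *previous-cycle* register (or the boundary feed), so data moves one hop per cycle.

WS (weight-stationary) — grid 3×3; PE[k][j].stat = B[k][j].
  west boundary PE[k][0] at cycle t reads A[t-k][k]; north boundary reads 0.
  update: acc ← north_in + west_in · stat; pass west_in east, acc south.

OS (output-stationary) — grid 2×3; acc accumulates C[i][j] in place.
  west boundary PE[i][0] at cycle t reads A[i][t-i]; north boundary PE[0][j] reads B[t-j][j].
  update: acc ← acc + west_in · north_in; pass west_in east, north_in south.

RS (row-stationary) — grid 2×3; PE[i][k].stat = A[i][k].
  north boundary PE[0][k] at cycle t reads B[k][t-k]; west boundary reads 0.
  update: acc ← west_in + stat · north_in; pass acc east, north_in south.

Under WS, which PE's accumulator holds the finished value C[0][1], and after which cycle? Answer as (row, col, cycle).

WS: C[0][1] accumulates in PE[2][1]:
  t=0 PE[2][1]: acc=0 h=0 v=0
  t=1 PE[2][1]: acc=0 h=0 v=0
  t=2 PE[2][1]: acc=0 h=0 v=0
  t=3 PE[2][1]: acc=56 h=5 v=56

(row, col, cycle) = (2, 1, 3)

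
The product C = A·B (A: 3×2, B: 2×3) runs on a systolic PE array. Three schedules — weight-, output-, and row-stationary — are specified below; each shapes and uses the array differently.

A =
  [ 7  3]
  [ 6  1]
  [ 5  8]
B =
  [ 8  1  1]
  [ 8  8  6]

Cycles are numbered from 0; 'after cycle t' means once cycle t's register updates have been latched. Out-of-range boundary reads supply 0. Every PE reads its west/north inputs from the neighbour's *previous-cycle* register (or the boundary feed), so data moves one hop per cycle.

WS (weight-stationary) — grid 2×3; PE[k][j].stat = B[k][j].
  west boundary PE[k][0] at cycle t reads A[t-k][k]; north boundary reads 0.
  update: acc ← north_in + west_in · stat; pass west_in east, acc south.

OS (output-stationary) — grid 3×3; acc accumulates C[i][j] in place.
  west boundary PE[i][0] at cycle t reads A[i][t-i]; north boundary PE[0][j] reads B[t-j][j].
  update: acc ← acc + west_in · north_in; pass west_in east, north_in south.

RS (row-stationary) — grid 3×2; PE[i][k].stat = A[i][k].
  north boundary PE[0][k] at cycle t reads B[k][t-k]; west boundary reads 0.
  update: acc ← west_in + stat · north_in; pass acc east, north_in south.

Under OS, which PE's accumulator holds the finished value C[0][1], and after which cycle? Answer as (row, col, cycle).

OS — PE[0][1] is where C[0][1] collects:
  cycle 0: PE[0][1] → acc 0, east 0, south 0
  cycle 1: PE[0][1] → acc 7, east 7, south 1
  cycle 2: PE[0][1] → acc 31, east 3, south 8

(row, col, cycle) = (0, 1, 2)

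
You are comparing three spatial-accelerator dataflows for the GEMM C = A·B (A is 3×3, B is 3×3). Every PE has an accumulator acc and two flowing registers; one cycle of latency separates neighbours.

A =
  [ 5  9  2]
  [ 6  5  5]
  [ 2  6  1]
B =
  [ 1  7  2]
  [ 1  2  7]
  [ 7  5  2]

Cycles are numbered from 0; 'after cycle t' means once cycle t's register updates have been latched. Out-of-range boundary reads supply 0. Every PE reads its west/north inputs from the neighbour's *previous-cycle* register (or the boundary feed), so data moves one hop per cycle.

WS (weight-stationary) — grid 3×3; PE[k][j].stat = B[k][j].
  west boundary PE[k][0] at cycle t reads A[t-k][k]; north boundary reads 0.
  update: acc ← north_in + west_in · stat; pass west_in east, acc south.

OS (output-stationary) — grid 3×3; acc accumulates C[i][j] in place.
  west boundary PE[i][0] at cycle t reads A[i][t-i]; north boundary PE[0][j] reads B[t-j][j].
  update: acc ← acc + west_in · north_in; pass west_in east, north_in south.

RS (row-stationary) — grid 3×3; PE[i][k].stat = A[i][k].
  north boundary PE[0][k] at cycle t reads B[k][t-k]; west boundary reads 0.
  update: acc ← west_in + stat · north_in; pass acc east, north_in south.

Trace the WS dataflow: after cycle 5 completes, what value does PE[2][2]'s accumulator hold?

Tracing WS — 3×3 array, target PE[2][2]:
  @0  [1,2]  acc 0  |  →0  ↓0
  @0  [2,1]  acc 0  |  →0  ↓0
  @0  [2,2]  acc 0  |  →0  ↓0
  @1  [1,2]  acc 0  |  →0  ↓0
  @1  [2,1]  acc 0  |  →0  ↓0
  @1  [2,2]  acc 0  |  →0  ↓0
  @2  [1,2]  acc 0  |  →0  ↓0
  @2  [2,1]  acc 0  |  →0  ↓0
  @2  [2,2]  acc 0  |  →0  ↓0
  @3  [1,2]  acc 73  |  →9  ↓73
  @3  [2,1]  acc 63  |  →2  ↓63
  @3  [2,2]  acc 0  |  →0  ↓0
  @4  [1,2]  acc 47  |  →5  ↓47
  @4  [2,1]  acc 77  |  →5  ↓77
  @4  [2,2]  acc 77  |  →2  ↓77
  @5  [1,2]  acc 46  |  →6  ↓46
  @5  [2,1]  acc 31  |  →1  ↓31
  @5  [2,2]  acc 57  |  →5  ↓57

PE[2][2].acc = 57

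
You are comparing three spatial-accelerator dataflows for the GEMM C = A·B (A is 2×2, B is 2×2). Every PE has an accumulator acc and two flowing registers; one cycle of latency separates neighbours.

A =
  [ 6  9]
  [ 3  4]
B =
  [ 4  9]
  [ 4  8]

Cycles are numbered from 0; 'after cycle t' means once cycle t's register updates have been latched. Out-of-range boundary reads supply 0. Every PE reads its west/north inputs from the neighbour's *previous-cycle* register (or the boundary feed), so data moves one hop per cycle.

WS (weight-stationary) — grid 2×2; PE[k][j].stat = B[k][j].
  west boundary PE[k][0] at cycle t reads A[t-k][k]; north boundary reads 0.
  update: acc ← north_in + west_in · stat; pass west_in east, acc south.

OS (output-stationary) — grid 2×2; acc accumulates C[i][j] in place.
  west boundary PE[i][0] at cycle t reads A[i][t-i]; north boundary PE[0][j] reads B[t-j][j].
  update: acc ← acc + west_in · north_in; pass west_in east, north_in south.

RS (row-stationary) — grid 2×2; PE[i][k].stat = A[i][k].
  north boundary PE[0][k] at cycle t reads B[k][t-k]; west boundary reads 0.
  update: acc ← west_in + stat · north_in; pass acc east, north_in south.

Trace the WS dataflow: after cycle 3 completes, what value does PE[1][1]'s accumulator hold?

WS (2×2). Following PE[1][1] plus its west/north inputs:
  0: (0,1).acc=0  regs=<0,0>
  0: (1,0).acc=0  regs=<0,0>
  0: (1,1).acc=0  regs=<0,0>
  1: (0,1).acc=54  regs=<6,54>
  1: (1,0).acc=60  regs=<9,60>
  1: (1,1).acc=0  regs=<0,0>
  2: (0,1).acc=27  regs=<3,27>
  2: (1,0).acc=28  regs=<4,28>
  2: (1,1).acc=126  regs=<9,126>
  3: (0,1).acc=0  regs=<0,0>
  3: (1,0).acc=0  regs=<0,0>
  3: (1,1).acc=59  regs=<4,59>

PE[1][1].acc = 59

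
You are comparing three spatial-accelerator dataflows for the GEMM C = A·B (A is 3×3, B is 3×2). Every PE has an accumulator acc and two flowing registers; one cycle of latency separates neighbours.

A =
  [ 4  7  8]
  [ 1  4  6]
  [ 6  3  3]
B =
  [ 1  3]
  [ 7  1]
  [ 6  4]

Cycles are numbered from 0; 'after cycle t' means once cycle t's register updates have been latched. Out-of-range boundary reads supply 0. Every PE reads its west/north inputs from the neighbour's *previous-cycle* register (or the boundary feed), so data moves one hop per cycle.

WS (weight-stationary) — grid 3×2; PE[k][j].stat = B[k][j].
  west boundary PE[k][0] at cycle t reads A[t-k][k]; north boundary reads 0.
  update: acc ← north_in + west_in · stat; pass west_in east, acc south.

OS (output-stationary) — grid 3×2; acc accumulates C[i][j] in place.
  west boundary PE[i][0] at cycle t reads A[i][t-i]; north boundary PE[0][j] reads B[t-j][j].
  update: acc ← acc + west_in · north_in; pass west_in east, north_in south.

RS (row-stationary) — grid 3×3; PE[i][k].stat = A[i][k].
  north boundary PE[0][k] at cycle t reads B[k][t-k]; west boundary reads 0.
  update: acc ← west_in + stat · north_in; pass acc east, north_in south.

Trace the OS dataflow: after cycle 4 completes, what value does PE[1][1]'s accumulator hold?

OS on a 3×2 grid — tracing PE[1][1] and its feeders:
  [0] (0,1) acc=0 (h:0 v:0)
  [0] (1,0) acc=0 (h:0 v:0)
  [0] (1,1) acc=0 (h:0 v:0)
  [1] (0,1) acc=12 (h:4 v:3)
  [1] (1,0) acc=1 (h:1 v:1)
  [1] (1,1) acc=0 (h:0 v:0)
  [2] (0,1) acc=19 (h:7 v:1)
  [2] (1,0) acc=29 (h:4 v:7)
  [2] (1,1) acc=3 (h:1 v:3)
  [3] (0,1) acc=51 (h:8 v:4)
  [3] (1,0) acc=65 (h:6 v:6)
  [3] (1,1) acc=7 (h:4 v:1)
  [4] (0,1) acc=51 (h:0 v:0)
  [4] (1,0) acc=65 (h:0 v:0)
  [4] (1,1) acc=31 (h:6 v:4)

PE[1][1].acc = 31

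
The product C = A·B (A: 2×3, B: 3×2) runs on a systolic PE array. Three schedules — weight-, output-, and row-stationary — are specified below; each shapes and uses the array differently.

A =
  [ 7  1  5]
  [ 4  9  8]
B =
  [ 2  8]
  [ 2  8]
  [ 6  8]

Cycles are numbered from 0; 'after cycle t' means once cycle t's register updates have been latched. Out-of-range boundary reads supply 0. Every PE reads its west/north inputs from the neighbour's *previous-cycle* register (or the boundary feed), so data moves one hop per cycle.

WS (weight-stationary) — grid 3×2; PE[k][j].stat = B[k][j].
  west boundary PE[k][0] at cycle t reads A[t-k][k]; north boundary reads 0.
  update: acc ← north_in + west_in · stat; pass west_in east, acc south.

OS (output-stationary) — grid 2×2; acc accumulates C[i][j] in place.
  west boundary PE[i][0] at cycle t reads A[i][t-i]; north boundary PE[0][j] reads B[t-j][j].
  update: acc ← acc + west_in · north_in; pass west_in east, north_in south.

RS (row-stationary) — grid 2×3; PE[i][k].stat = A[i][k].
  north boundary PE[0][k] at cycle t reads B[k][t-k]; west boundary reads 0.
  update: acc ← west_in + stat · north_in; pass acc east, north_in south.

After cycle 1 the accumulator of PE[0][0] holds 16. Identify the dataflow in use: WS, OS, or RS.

— WS: 3×2; PE[0][0] trace:
  c0 r0c0: 14 / 7 / 14
  c1 r0c0: 8 / 4 / 8
— OS: 2×2; PE[0][0] trace:
  c0 r0c0: 14 / 7 / 2
  c1 r0c0: 16 / 1 / 2
— RS: 2×3; PE[0][0] trace:
  c0 r0c0: 14 / 14 / 2
  c1 r0c0: 56 / 56 / 8

dataflow = OS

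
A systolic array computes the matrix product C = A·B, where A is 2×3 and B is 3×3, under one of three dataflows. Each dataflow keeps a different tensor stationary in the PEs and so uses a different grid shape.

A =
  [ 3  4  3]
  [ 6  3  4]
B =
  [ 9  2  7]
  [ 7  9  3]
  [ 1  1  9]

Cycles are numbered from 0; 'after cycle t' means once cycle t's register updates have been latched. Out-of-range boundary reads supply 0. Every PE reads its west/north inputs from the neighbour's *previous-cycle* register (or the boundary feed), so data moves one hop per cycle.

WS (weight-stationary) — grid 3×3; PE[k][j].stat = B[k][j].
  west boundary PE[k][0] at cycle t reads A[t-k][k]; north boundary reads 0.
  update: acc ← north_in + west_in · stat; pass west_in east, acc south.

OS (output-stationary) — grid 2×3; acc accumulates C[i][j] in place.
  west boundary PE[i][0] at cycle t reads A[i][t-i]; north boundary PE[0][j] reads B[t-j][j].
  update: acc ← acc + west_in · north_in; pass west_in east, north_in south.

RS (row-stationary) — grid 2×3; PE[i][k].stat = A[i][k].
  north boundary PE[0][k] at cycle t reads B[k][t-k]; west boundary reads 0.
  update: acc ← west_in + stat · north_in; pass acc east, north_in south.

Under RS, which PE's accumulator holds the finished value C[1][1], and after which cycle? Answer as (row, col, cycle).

(row, col, cycle) = (1, 2, 4)

Under RS, C[1][1] lands at PE[1][2]:
  after 0 — PE[1][2] acc=0, pass-E 0, pass-S 0
  after 1 — PE[1][2] acc=0, pass-E 0, pass-S 0
  after 2 — PE[1][2] acc=0, pass-E 0, pass-S 0
  after 3 — PE[1][2] acc=79, pass-E 79, pass-S 1
  after 4 — PE[1][2] acc=43, pass-E 43, pass-S 1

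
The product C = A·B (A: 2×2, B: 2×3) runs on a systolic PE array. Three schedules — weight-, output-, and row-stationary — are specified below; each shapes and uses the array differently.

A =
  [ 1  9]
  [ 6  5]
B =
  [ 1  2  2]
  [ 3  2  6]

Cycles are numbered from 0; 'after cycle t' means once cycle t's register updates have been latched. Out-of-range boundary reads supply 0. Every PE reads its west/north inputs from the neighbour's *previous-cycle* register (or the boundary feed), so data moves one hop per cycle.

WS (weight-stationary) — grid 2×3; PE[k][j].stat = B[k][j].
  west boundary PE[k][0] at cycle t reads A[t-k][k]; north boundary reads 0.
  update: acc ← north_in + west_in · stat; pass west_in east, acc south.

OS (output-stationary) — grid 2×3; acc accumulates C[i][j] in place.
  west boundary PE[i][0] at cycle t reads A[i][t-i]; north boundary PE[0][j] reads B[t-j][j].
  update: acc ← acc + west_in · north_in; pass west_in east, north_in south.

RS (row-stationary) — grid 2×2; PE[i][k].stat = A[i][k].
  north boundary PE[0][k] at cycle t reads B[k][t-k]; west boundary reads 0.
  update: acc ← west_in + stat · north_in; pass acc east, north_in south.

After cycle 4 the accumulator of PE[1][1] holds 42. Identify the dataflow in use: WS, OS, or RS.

dataflow = RS

WS (2×3 grid), PE[1][1]:
  0: (1,1).acc=0  regs=<0,0>
  1: (1,1).acc=0  regs=<0,0>
  2: (1,1).acc=20  regs=<9,20>
  3: (1,1).acc=22  regs=<5,22>
  4: (1,1).acc=0  regs=<0,0>
OS (2×3 grid), PE[1][1]:
  0: (1,1).acc=0  regs=<0,0>
  1: (1,1).acc=0  regs=<0,0>
  2: (1,1).acc=12  regs=<6,2>
  3: (1,1).acc=22  regs=<5,2>
  4: (1,1).acc=22  regs=<0,0>
RS (2×2 grid), PE[1][1]:
  0: (1,1).acc=0  regs=<0,0>
  1: (1,1).acc=0  regs=<0,0>
  2: (1,1).acc=21  regs=<21,3>
  3: (1,1).acc=22  regs=<22,2>
  4: (1,1).acc=42  regs=<42,6>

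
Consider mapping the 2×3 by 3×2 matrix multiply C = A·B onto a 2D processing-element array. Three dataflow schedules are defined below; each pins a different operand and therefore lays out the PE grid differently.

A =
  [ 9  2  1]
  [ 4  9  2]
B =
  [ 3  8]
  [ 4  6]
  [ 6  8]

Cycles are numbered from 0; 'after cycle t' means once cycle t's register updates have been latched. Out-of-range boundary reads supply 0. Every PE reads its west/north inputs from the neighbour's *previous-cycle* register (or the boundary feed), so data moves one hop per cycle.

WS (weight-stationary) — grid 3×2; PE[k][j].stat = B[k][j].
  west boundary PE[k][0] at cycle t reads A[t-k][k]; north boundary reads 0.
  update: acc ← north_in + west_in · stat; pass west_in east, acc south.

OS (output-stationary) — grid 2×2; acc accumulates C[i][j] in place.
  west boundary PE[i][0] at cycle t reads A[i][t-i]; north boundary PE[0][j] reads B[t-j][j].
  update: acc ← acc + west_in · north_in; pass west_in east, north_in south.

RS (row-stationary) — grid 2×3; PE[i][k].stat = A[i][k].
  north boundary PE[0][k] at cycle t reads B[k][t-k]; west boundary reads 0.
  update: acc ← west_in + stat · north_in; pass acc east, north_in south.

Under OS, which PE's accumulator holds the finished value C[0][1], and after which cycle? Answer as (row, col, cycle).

OS — PE[0][1] is where C[0][1] collects:
  [0] (0,1) acc=0 (h:0 v:0)
  [1] (0,1) acc=72 (h:9 v:8)
  [2] (0,1) acc=84 (h:2 v:6)
  [3] (0,1) acc=92 (h:1 v:8)

(row, col, cycle) = (0, 1, 3)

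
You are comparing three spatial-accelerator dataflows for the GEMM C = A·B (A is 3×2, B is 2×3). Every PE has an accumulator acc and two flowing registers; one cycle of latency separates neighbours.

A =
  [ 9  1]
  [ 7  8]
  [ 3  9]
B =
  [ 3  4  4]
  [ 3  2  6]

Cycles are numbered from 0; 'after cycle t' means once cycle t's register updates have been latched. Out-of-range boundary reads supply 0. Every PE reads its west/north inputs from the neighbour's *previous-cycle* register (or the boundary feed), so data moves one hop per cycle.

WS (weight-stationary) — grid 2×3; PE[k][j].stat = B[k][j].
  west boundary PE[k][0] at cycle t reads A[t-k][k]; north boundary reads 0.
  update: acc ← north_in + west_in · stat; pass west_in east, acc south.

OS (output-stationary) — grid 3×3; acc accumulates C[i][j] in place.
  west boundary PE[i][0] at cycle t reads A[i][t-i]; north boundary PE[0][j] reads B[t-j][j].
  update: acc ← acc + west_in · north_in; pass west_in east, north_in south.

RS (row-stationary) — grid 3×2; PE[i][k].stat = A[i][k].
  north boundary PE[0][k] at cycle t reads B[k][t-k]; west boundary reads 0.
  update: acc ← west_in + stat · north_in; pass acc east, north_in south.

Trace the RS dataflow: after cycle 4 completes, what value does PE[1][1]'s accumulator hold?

PE[1][1].acc = 76

RS on a 3×2 grid — tracing PE[1][1] and its feeders:
  cycle 0: PE[0][1] → acc 0, east 0, south 0
  cycle 0: PE[1][0] → acc 0, east 0, south 0
  cycle 0: PE[1][1] → acc 0, east 0, south 0
  cycle 1: PE[0][1] → acc 30, east 30, south 3
  cycle 1: PE[1][0] → acc 21, east 21, south 3
  cycle 1: PE[1][1] → acc 0, east 0, south 0
  cycle 2: PE[0][1] → acc 38, east 38, south 2
  cycle 2: PE[1][0] → acc 28, east 28, south 4
  cycle 2: PE[1][1] → acc 45, east 45, south 3
  cycle 3: PE[0][1] → acc 42, east 42, south 6
  cycle 3: PE[1][0] → acc 28, east 28, south 4
  cycle 3: PE[1][1] → acc 44, east 44, south 2
  cycle 4: PE[0][1] → acc 0, east 0, south 0
  cycle 4: PE[1][0] → acc 0, east 0, south 0
  cycle 4: PE[1][1] → acc 76, east 76, south 6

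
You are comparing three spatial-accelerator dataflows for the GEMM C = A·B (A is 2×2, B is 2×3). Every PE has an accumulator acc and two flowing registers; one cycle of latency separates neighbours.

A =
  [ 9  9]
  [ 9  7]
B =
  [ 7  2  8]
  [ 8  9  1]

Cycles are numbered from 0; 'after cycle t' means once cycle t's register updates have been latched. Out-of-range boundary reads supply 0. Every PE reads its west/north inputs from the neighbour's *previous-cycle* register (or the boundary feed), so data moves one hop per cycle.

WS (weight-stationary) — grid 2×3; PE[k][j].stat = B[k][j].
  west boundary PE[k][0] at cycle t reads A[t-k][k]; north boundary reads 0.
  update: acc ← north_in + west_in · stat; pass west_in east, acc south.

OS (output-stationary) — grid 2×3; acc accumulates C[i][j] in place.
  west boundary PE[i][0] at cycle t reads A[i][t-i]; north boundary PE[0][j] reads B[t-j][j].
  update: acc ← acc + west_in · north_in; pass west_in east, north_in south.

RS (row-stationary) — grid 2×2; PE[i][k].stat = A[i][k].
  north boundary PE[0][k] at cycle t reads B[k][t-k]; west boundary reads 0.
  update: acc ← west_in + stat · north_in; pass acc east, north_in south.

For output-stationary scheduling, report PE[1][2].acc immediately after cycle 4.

Tracing OS — 2×3 array, target PE[1][2]:
  0: (0,2).acc=0  regs=<0,0>
  0: (1,1).acc=0  regs=<0,0>
  0: (1,2).acc=0  regs=<0,0>
  1: (0,2).acc=0  regs=<0,0>
  1: (1,1).acc=0  regs=<0,0>
  1: (1,2).acc=0  regs=<0,0>
  2: (0,2).acc=72  regs=<9,8>
  2: (1,1).acc=18  regs=<9,2>
  2: (1,2).acc=0  regs=<0,0>
  3: (0,2).acc=81  regs=<9,1>
  3: (1,1).acc=81  regs=<7,9>
  3: (1,2).acc=72  regs=<9,8>
  4: (0,2).acc=81  regs=<0,0>
  4: (1,1).acc=81  regs=<0,0>
  4: (1,2).acc=79  regs=<7,1>

PE[1][2].acc = 79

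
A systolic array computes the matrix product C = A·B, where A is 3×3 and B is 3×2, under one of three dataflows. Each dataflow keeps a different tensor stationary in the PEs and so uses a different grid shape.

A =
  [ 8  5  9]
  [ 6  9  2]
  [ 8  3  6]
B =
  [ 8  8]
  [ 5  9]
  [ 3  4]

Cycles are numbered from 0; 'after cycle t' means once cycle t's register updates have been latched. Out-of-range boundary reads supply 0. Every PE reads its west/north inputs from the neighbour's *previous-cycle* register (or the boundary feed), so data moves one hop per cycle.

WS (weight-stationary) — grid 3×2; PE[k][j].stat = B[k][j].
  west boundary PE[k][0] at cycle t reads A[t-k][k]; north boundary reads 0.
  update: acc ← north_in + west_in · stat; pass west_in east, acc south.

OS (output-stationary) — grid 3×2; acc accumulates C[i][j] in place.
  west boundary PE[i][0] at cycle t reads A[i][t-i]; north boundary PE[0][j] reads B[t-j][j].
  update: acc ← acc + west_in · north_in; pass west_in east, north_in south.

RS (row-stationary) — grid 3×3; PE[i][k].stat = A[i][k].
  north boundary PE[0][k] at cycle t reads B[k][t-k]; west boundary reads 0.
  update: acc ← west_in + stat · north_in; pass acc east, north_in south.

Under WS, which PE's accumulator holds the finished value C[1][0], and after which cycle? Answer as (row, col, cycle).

Under WS, C[1][0] lands at PE[2][0]:
  c0 r2c0: 0 / 0 / 0
  c1 r2c0: 0 / 0 / 0
  c2 r2c0: 116 / 9 / 116
  c3 r2c0: 99 / 2 / 99

(row, col, cycle) = (2, 0, 3)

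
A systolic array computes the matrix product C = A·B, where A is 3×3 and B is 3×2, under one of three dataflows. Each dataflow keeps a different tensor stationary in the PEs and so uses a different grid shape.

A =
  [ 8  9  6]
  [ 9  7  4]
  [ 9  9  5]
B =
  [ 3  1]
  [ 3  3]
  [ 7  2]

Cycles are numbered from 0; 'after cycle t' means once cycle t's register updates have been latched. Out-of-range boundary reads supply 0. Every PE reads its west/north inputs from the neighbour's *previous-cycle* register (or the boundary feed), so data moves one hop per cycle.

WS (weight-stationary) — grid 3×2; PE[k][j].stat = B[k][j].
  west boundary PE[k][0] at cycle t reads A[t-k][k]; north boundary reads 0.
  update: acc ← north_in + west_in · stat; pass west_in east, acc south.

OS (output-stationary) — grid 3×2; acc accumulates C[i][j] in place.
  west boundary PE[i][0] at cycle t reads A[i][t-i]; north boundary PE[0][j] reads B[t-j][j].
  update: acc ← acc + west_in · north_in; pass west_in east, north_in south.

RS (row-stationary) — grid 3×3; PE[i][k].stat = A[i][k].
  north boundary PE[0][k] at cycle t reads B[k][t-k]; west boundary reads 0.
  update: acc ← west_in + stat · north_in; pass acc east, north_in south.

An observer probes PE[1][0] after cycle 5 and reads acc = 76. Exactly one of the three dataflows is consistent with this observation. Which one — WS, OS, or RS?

dataflow = OS

Under WS (3×2), PE[1][0]:
  after 0 — PE[1][0] acc=0, pass-E 0, pass-S 0
  after 1 — PE[1][0] acc=51, pass-E 9, pass-S 51
  after 2 — PE[1][0] acc=48, pass-E 7, pass-S 48
  after 3 — PE[1][0] acc=54, pass-E 9, pass-S 54
  after 4 — PE[1][0] acc=0, pass-E 0, pass-S 0
  after 5 — PE[1][0] acc=0, pass-E 0, pass-S 0
Under OS (3×2), PE[1][0]:
  after 0 — PE[1][0] acc=0, pass-E 0, pass-S 0
  after 1 — PE[1][0] acc=27, pass-E 9, pass-S 3
  after 2 — PE[1][0] acc=48, pass-E 7, pass-S 3
  after 3 — PE[1][0] acc=76, pass-E 4, pass-S 7
  after 4 — PE[1][0] acc=76, pass-E 0, pass-S 0
  after 5 — PE[1][0] acc=76, pass-E 0, pass-S 0
Under RS (3×3), PE[1][0]:
  after 0 — PE[1][0] acc=0, pass-E 0, pass-S 0
  after 1 — PE[1][0] acc=27, pass-E 27, pass-S 3
  after 2 — PE[1][0] acc=9, pass-E 9, pass-S 1
  after 3 — PE[1][0] acc=0, pass-E 0, pass-S 0
  after 4 — PE[1][0] acc=0, pass-E 0, pass-S 0
  after 5 — PE[1][0] acc=0, pass-E 0, pass-S 0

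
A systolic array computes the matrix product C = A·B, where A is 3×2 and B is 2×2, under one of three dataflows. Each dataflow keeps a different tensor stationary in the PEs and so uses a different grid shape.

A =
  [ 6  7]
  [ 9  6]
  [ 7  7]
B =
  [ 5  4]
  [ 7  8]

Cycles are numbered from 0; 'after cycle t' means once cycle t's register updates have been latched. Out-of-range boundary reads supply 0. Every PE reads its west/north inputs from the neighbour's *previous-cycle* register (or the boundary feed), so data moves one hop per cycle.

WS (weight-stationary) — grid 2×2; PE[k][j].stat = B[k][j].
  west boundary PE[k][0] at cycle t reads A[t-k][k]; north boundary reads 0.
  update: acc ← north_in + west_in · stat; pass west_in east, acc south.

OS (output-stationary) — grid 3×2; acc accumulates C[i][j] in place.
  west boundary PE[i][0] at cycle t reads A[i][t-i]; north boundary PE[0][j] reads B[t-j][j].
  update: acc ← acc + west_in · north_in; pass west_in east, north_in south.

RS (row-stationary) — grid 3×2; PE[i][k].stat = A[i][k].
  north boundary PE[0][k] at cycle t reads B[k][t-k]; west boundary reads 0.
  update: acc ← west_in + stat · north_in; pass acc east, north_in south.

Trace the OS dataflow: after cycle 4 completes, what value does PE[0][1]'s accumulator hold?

PE[0][1].acc = 80

Tracing OS — 3×2 array, target PE[0][1]:
  after 0 — PE[0][0] acc=30, pass-E 6, pass-S 5
  after 0 — PE[0][1] acc=0, pass-E 0, pass-S 0
  after 1 — PE[0][0] acc=79, pass-E 7, pass-S 7
  after 1 — PE[0][1] acc=24, pass-E 6, pass-S 4
  after 2 — PE[0][0] acc=79, pass-E 0, pass-S 0
  after 2 — PE[0][1] acc=80, pass-E 7, pass-S 8
  after 3 — PE[0][0] acc=79, pass-E 0, pass-S 0
  after 3 — PE[0][1] acc=80, pass-E 0, pass-S 0
  after 4 — PE[0][0] acc=79, pass-E 0, pass-S 0
  after 4 — PE[0][1] acc=80, pass-E 0, pass-S 0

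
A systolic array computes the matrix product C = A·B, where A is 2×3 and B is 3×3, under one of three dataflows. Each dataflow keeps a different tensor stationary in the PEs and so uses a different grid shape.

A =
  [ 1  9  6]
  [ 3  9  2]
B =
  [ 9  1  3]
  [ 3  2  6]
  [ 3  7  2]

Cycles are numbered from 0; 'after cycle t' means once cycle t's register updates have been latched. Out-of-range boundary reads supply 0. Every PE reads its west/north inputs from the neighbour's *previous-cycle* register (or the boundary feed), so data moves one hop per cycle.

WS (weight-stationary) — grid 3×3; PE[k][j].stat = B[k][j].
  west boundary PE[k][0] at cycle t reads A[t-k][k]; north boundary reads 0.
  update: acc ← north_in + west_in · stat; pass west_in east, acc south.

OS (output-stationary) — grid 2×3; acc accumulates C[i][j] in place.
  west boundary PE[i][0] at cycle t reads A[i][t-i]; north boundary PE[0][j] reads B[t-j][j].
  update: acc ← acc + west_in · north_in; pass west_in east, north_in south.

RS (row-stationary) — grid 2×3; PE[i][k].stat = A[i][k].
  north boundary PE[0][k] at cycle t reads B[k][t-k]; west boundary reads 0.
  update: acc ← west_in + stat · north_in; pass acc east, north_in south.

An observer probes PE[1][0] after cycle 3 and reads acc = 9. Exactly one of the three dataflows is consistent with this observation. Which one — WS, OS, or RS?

dataflow = RS

WS (3×3 grid), PE[1][0]:
  step 0 · PE1,0: acc=0; fwd→0 fwd↓0
  step 1 · PE1,0: acc=36; fwd→9 fwd↓36
  step 2 · PE1,0: acc=54; fwd→9 fwd↓54
  step 3 · PE1,0: acc=0; fwd→0 fwd↓0
OS (2×3 grid), PE[1][0]:
  step 0 · PE1,0: acc=0; fwd→0 fwd↓0
  step 1 · PE1,0: acc=27; fwd→3 fwd↓9
  step 2 · PE1,0: acc=54; fwd→9 fwd↓3
  step 3 · PE1,0: acc=60; fwd→2 fwd↓3
RS (2×3 grid), PE[1][0]:
  step 0 · PE1,0: acc=0; fwd→0 fwd↓0
  step 1 · PE1,0: acc=27; fwd→27 fwd↓9
  step 2 · PE1,0: acc=3; fwd→3 fwd↓1
  step 3 · PE1,0: acc=9; fwd→9 fwd↓3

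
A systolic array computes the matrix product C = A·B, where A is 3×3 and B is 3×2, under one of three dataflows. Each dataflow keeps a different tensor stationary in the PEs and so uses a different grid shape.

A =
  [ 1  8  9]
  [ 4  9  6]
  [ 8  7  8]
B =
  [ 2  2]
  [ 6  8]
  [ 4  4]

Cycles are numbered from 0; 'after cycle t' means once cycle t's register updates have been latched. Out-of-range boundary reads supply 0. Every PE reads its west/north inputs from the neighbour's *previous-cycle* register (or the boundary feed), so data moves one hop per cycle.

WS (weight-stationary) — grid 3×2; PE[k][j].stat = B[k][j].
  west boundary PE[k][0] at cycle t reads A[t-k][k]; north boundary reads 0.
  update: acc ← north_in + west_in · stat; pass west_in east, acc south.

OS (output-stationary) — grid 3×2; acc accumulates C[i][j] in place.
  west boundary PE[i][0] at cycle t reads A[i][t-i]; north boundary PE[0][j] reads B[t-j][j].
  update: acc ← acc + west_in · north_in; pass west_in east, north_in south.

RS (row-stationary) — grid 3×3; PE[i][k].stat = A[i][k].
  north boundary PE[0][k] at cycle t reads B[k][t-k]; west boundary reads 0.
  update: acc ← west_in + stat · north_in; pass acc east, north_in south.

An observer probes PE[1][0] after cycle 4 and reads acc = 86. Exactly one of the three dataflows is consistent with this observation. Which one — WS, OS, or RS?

dataflow = OS

WS [3×2] PE[1][0] across cycles:
  c0 r1c0: 0 / 0 / 0
  c1 r1c0: 50 / 8 / 50
  c2 r1c0: 62 / 9 / 62
  c3 r1c0: 58 / 7 / 58
  c4 r1c0: 0 / 0 / 0
OS [3×2] PE[1][0] across cycles:
  c0 r1c0: 0 / 0 / 0
  c1 r1c0: 8 / 4 / 2
  c2 r1c0: 62 / 9 / 6
  c3 r1c0: 86 / 6 / 4
  c4 r1c0: 86 / 0 / 0
RS [3×3] PE[1][0] across cycles:
  c0 r1c0: 0 / 0 / 0
  c1 r1c0: 8 / 8 / 2
  c2 r1c0: 8 / 8 / 2
  c3 r1c0: 0 / 0 / 0
  c4 r1c0: 0 / 0 / 0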